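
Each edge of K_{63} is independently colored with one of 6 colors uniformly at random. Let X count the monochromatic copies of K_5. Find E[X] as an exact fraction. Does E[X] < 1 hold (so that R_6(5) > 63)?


E[X] = C(63, 5) · 6^{1 − 10} = 7028847 · 6^{−9} = 7028847/10077696.
As a reduced fraction: E[X] = 780983/1119744 ≈ 0.69747.
Is E[X] < 1? YES.
Since E[X] < 1, there exists a 6-coloring of K_{63} with no monochromatic K_5; hence R_6(5) > 63.

E[X] = 780983/1119744 ≈ 0.69747; E[X] < 1, so R_6(5) > 63.


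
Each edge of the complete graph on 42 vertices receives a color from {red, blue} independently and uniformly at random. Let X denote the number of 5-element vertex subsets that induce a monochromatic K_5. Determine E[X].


Let X = Σ_S X_S over the C(42, 5) = 850668 subsets S of size 5, where X_S = 1 if the K_5 on S is monochromatic.
For a fixed S, the K_5 on S has C(5, 2) = 10 edges. P[all 10 edges red] = (1/2)^10, and likewise for blue, so P[monochromatic] = 2·(1/2)^10 = 2^{1 − 10} = 1/512.
By linearity: E[X] = C(42, 5) · 2^{1 − 10} = 850668 · 1/512 = 212667/128.
Numerically: E[X] ≈ 1661.46094.

E[X] = C(42,5)·2^(1−C(5,2)) = 212667/128 ≈ 1661.46094.


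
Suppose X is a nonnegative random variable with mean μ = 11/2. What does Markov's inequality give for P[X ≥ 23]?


μ = E[X] = 11/2, a = 23.
Markov: P[X ≥ 23] ≤ μ/a = (11/2)/23 = 11/46.
Numerically: ≈ 0.239.
(Since a = 23 > μ = 5.500, the bound 11/46 is < 1 and informative.)

P[X ≥ 23] ≤ 11/46 ≈ 0.239.


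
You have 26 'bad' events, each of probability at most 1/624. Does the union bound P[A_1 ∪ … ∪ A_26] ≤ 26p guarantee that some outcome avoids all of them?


Union bound: P[∪_{i=1}^{26} A_i] ≤ Σ_i P[A_i] ≤ 26·p = 26·(1/624) = 1/24.
Numerically: 1/24 ≈ 0.0417.
Is 1/24 < 1? YES.
Since P[∪ A_i] ≤ 1/24 < 1, the complement has P[∩ A_i^c] ≥ 1 − 1/24 = 23/24 > 0, so some outcome avoids every A_i.

26·p = 1/24 ≈ 0.0417; existence CERTIFIED by the union bound.


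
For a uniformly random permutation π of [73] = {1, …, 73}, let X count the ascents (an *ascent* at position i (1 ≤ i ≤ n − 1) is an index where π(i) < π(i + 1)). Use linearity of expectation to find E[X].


Write X = Σ X_I over i = 1, …, 72, with X_I the indicator of one ascent.
There are 72 indicators.
For each fixed i, the pair (π(i), π(i+1)) is a uniformly random ordered pair of distinct values from {1, …, 73}; by symmetry P[π(i) < π(i+1)] = 1/2.
By linearity: E[X] = 72 · (1/2) = (73 − 1) · (1/2) = 36 ≈ 36.00000.

E[X] = 36 = 36.00000.


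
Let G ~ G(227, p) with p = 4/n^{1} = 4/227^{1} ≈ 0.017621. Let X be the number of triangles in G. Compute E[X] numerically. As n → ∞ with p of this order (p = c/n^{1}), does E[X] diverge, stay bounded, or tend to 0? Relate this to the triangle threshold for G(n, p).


Number of potential triangles: C(227, 3) = 1923825.
Each occurs with probability p³ ≈ (0.017621)³ ≈ 5.4714496e-06.
By linearity: E[X] = C(227, 3)·p³ ≈ 1923825 · 5.4714496e-06 ≈ 10.52611.
Here α = 1, so p = 4/n is exactly at the triangle threshold p ~ 1/n. Asymptotically E[X] → c³/6 = 4³/6 = 32/3 ≈ 10.66667, a bounded constant. In this regime the triangle count is asymptotically Poisson(c³/6).

E[X] ≈ 10.52611; in regime p = Θ(1/n^{1}) E[X] stays bounded (at the triangle threshold p ~ 1/n).


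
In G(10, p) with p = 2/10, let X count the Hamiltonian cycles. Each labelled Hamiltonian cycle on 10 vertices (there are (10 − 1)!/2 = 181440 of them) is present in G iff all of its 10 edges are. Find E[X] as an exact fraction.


K_10 has (10 − 1)!/2 = 181440 labelled Hamiltonian cycles.
For each such Hamiltonian cycle H, let X_H = 1 if all 10 edges of H are present in G. Then P[X_H = 1] = p^{10} = (1/5)^{10} = 1/9765625.
Summing the indicators: E[X] = Σ_H E[X_H] = 181440 · p^{10} = 181440 · 1/9765625 = 36288/1953125.
Numerically: E[X] ≈ 0.01858.

E[X] = 181440 · (1/5)^{10} = 36288/1953125 ≈ 0.01858.


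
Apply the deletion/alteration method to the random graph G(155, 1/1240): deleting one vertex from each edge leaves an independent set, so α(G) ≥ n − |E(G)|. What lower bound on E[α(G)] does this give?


E[|E(G)|] = C(155, 2)·p = 11935 · (1/1240) = 77/8.
E[α(G)] ≥ n − E[|E(G)|] = 155 − 77/8 = 1163/8.
Numerically: ≈ 145.37500.
(This is only a lower bound; the true E[α(G)] may be larger.)

E[α(G)] ≥ 1163/8 ≈ 145.37500.


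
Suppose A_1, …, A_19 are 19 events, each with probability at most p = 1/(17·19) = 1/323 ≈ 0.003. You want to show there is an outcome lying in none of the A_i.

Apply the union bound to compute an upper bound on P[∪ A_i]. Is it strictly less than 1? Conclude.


Union bound: P[∪_{i=1}^{19} A_i] ≤ Σ_i P[A_i] ≤ 19·p = 19·(1/323) = 1/17.
Numerically: 1/17 ≈ 0.059.
Is 1/17 < 1? YES.
Since P[∪ A_i] ≤ 1/17 < 1, the complement has P[∩ A_i^c] ≥ 1 − 1/17 = 16/17 > 0, so some outcome avoids every A_i.

19·p = 1/17 ≈ 0.059; existence CERTIFIED by the union bound.


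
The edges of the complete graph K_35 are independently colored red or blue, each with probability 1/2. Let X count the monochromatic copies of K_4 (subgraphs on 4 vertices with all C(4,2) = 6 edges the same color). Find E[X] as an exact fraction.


Let X = Σ_S X_S over the C(35, 4) = 52360 subsets S of size 4, where X_S = 1 if the K_4 on S is monochromatic.
For a fixed S, the K_4 on S has C(4, 2) = 6 edges. P[all 6 edges red] = (1/2)^6, and likewise for blue, so P[monochromatic] = 2·(1/2)^6 = 2^{1 − 6} = 1/32.
By linearity of expectation: E[X] = C(35, 4) · 2^{1 − 6} = 52360 · 1/32 = 6545/4.
Numerically: E[X] ≈ 1636.2500.

E[X] = C(35,4)·2^(1−C(4,2)) = 6545/4 ≈ 1636.2500.


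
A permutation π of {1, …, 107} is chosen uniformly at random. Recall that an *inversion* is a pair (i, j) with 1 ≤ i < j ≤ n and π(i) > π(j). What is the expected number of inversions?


Write X = Σ X_I over the C(107, 2) = 5671 pairs i < j, with X_I the indicator of one inversion.
There are 5671 indicators.
For each fixed pair i < j, the values π(i) and π(j) are two distinct elements of {1, …, 107} in uniformly random order; by symmetry P[π(i) > π(j)] = 1/2.
By linearity: E[X] = 5671 · (1/2) = C(107, 2) · (1/2) = 5671/2 = 5671/2 ≈ 2835.50000.

E[X] = 5671/2 = 2835.50000.


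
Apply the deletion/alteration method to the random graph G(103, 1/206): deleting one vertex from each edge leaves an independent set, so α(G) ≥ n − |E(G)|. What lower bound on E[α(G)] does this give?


E[|E(G)|] = C(103, 2)·p = 5253 · (1/206) = 51/2.
E[α(G)] ≥ n − E[|E(G)|] = 103 − 51/2 = 155/2.
Numerically: ≈ 77.5000.
(This is only a lower bound; the true E[α(G)] may be larger.)

E[α(G)] ≥ 155/2 ≈ 77.5000.


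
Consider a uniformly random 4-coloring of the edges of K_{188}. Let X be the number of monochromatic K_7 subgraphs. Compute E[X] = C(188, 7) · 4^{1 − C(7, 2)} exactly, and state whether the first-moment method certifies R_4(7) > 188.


E[X] = C(188, 7) · 4^{1 − 21} = 1470936391496 · 4^{−20} = 1470936391496/1099511627776.
As a reduced fraction: E[X] = 183867048937/137438953472 ≈ 1.337809.
Is E[X] < 1? NO.
Since E[X] ≥ 1, the first-moment bound is inconclusive at n = 188; it does NOT by itself certify R_4(7) > 188.

E[X] = 183867048937/137438953472 ≈ 1.337809; E[X] ≥ 1; first-moment method inconclusive here.


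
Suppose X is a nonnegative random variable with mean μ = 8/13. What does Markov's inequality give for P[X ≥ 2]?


μ = E[X] = 8/13, a = 2.
Markov: P[X ≥ 2] ≤ μ/a = (8/13)/2 = 4/13.
Numerically: ≈ 0.308.
(Since a = 2 > μ = 0.615, the bound 4/13 is < 1 and informative.)

P[X ≥ 2] ≤ 4/13 ≈ 0.308.


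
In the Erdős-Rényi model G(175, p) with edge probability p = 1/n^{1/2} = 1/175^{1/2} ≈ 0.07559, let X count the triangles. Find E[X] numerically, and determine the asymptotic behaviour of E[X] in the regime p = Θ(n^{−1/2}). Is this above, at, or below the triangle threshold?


Number of potential triangles: C(175, 3) = 877975.
Each occurs with probability p³ ≈ (0.07559)³ ≈ 4.319594e-04.
By linearity: E[X] = C(175, 3)·p³ ≈ 877975 · 4.319594e-04 ≈ 379.2496.
Since α = 1/2 < 1, p = c/n^{1/2} ≫ 1/n is above the triangle threshold p ~ 1/n. Asymptotically E[X] ~ (c³/6)·n^{3(1−α)} = (1³/6)·n^{1.5} → ∞; triangles are abundant w.h.p.

E[X] ≈ 379.2496; in regime p = Θ(1/n^{1/2}) E[X] diverges (above the triangle threshold p ~ 1/n).


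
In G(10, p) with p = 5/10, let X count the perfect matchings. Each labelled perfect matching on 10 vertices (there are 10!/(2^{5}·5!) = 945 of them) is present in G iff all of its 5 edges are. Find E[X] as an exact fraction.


K_10 has 10!/(2^{5}·5!) = 945 labelled perfect matchings.
For each such perfect matching H, let X_H = 1 if all 5 edges of H are present in G. Then P[X_H = 1] = p^{5} = (1/2)^{5} = 1/32.
By linearity: E[X] = Σ_H E[X_H] = 945 · p^{5} = 945 · 1/32 = 945/32.
Numerically: E[X] ≈ 29.531.

E[X] = 945 · (1/2)^{5} = 945/32 ≈ 29.531.


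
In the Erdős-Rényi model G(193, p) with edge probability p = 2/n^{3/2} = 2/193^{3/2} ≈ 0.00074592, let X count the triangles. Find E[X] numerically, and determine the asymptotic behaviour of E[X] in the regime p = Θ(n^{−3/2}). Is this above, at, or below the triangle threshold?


Number of potential triangles: C(193, 3) = 1179616.
Each occurs with probability p³ ≈ (0.00074592)³ ≈ 4.1503249e-10.
By linearity: E[X] = C(193, 3)·p³ ≈ 1179616 · 4.1503249e-10 ≈ 0.00049.
Since α = 3/2 > 1, p = c/n^{3/2} = o(1/n) is below the triangle threshold p ~ 1/n. Asymptotically E[X] ~ (c³/6)·n^{3(1−α)} = (2³/6)·n^{-1.5} → 0, so by Markov's inequality G has no triangles w.h.p.

E[X] ≈ 0.00049; in regime p = Θ(1/n^{3/2}) E[X] tends to 0 (below the triangle threshold p ~ 1/n).


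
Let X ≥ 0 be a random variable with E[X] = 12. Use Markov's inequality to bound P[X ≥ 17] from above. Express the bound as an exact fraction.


μ = E[X] = 12, a = 17.
Markov: P[X ≥ 17] ≤ μ/a = (12)/17 = 12/17.
Numerically: ≈ 0.705882.
(Since a = 17 > μ = 12.000000, the bound 12/17 is < 1 and informative.)

P[X ≥ 17] ≤ 12/17 ≈ 0.705882.


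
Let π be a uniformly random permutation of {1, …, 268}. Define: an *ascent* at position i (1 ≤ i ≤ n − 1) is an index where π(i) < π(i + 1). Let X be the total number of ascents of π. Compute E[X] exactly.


Write X = Σ X_I over i = 1, …, 267, with X_I the indicator of one ascent.
There are 267 indicators.
For each fixed i, the pair (π(i), π(i+1)) is a uniformly random ordered pair of distinct values from {1, …, 268}; by symmetry P[π(i) < π(i+1)] = 1/2.
By linearity: E[X] = 267 · (1/2) = (268 − 1) · (1/2) = 267/2 ≈ 133.50000.

E[X] = 267/2 = 133.50000.


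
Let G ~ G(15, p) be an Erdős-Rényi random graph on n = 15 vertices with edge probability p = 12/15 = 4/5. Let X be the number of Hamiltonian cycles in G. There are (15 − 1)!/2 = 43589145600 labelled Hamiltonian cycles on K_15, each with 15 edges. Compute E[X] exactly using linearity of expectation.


K_15 has (15 − 1)!/2 = 43589145600 labelled Hamiltonian cycles.
For each such Hamiltonian cycle H, let X_H = 1 if all 15 edges of H are present in G. Then P[X_H = 1] = p^{15} = (4/5)^{15} = 1073741824/30517578125.
Summing the indicators: E[X] = Σ_H E[X_H] = 43589145600 · p^{15} = 43589145600 · 1073741824/30517578125 = 1872139548125822976/1220703125.
Numerically: E[X] ≈ 1.53e+09.

E[X] = 43589145600 · (4/5)^{15} = 1872139548125822976/1220703125 ≈ 1.53e+09.


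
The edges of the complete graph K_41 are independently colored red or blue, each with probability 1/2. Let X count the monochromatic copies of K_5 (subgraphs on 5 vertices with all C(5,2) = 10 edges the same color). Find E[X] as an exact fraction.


Let X = Σ_S X_S over the C(41, 5) = 749398 subsets S of size 5, where X_S = 1 if the K_5 on S is monochromatic.
For a fixed S, the K_5 on S has C(5, 2) = 10 edges. P[all 10 edges red] = (1/2)^10, and likewise for blue, so P[monochromatic] = 2·(1/2)^10 = 2^{1 − 10} = 1/512.
Summing: E[X] = C(41, 5) · 2^{1 − 10} = 749398 · 1/512 = 374699/256.
Numerically: E[X] ≈ 1463.66797.

E[X] = C(41,5)·2^(1−C(5,2)) = 374699/256 ≈ 1463.66797.


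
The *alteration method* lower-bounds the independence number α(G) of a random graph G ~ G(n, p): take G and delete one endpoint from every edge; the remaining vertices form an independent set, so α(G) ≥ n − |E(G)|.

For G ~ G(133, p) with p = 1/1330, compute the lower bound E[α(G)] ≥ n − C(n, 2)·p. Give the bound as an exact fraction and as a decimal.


E[|E(G)|] = C(133, 2)·p = 8778 · (1/1330) = 33/5.
E[α(G)] ≥ n − E[|E(G)|] = 133 − 33/5 = 632/5.
Numerically: ≈ 126.400.
(This is only a lower bound; the true E[α(G)] may be larger.)

E[α(G)] ≥ 632/5 ≈ 126.400.


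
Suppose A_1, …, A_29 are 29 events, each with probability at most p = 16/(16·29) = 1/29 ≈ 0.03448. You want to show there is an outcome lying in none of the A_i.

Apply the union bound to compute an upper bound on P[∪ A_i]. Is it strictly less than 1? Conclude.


Union bound: P[∪_{i=1}^{29} A_i] ≤ Σ_i P[A_i] ≤ 29·p = 29·(1/29) = 1.
Numerically: 1 ≈ 1.00000.
Is 1 < 1? NO.
Since the bound 1 is ≥ 1, the union bound is uninformative here; it does NOT by itself certify existence.

29·p = 1 ≈ 1.00000; existence NOT certified by the union bound.


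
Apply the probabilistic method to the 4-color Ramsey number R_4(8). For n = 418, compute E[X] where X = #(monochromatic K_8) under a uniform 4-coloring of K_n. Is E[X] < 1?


E[X] = C(418, 8) · 4^{1 − 28} = 21608403021078588 · 4^{−27} = 21608403021078588/18014398509481984.
As a reduced fraction: E[X] = 5402100755269647/4503599627370496 ≈ 1.1995.
Is E[X] < 1? NO.
Since E[X] ≥ 1, the first-moment bound is inconclusive at n = 418; it does NOT by itself certify R_4(8) > 418.

E[X] = 5402100755269647/4503599627370496 ≈ 1.1995; E[X] ≥ 1; first-moment method inconclusive here.


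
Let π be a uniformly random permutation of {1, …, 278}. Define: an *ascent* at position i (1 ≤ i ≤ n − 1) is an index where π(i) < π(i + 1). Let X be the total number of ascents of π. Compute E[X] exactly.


Write X = Σ X_I over i = 1, …, 277, with X_I the indicator of one ascent.
There are 277 indicators.
For each fixed i, the pair (π(i), π(i+1)) is a uniformly random ordered pair of distinct values from {1, …, 278}; by symmetry P[π(i) < π(i+1)] = 1/2.
By linearity: E[X] = 277 · (1/2) = (278 − 1) · (1/2) = 277/2 ≈ 138.500.

E[X] = 277/2 = 138.500.


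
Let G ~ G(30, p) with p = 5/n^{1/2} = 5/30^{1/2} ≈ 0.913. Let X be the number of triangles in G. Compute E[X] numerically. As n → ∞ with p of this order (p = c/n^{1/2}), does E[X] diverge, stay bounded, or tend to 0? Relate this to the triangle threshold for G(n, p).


Number of potential triangles: C(30, 3) = 4060.
Each occurs with probability p³ ≈ (0.913)³ ≈ 7.60726e-01.
By linearity: E[X] = C(30, 3)·p³ ≈ 4060 · 7.60726e-01 ≈ 3088.547.
Since α = 1/2 < 1, p = c/n^{1/2} ≫ 1/n is above the triangle threshold p ~ 1/n. Asymptotically E[X] ~ (c³/6)·n^{3(1−α)} = (5³/6)·n^{1.5} → ∞; triangles are abundant w.h.p.

E[X] ≈ 3088.547; in regime p = Θ(1/n^{1/2}) E[X] diverges (above the triangle threshold p ~ 1/n).


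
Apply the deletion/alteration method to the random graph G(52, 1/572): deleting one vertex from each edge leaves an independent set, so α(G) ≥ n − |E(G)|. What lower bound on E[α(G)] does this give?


E[|E(G)|] = C(52, 2)·p = 1326 · (1/572) = 51/22.
E[α(G)] ≥ n − E[|E(G)|] = 52 − 51/22 = 1093/22.
Numerically: ≈ 49.6818.
(This is only a lower bound; the true E[α(G)] may be larger.)

E[α(G)] ≥ 1093/22 ≈ 49.6818.


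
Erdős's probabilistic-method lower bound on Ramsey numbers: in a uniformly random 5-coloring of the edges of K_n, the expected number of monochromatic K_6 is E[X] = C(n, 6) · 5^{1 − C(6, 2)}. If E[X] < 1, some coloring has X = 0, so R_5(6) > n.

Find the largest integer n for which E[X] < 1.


We need C(n, 6) · 5^{1 − 15} < 1, i.e. C(n, 6) < 5^{15 − 1} = 6103515625.
Check values of n near the boundary:
  n = 127: C(127, 6) = 5169379425; 5169379425 < 6103515625? YES
  n = 128: C(128, 6) = 5423611200; 5423611200 < 6103515625? YES
  n = 129: C(129, 6) = 5688177600; 5688177600 < 6103515625? YES
  n = 130: C(130, 6) = 5963412000; 5963412000 < 6103515625? YES
  n = 131: C(131, 6) = 6249655776; 6249655776 < 6103515625? NO
  n = 132: C(132, 6) = 6547258432; 6547258432 < 6103515625? NO
  n = 133: C(133, 6) = 6856577728; 6856577728 < 6103515625? NO
The largest n with C(n, 6) < 6103515625 is n = 130 (where E[X] = 47707296/48828125 ≈ 0.977). Hence R_5(6) > 130, i.e. R_5(6) ≥ 131.

Largest n = 130; hence R_5(6) > 130.


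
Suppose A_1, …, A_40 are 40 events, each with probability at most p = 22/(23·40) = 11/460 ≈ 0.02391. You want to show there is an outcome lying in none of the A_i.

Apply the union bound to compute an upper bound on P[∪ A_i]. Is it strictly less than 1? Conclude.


Union bound: P[∪_{i=1}^{40} A_i] ≤ Σ_i P[A_i] ≤ 40·p = 40·(11/460) = 22/23.
Numerically: 22/23 ≈ 0.95652.
Is 22/23 < 1? YES.
Since P[∪ A_i] ≤ 22/23 < 1, the complement has P[∩ A_i^c] ≥ 1 − 22/23 = 1/23 > 0, so some outcome avoids every A_i.

40·p = 22/23 ≈ 0.95652; existence CERTIFIED by the union bound.


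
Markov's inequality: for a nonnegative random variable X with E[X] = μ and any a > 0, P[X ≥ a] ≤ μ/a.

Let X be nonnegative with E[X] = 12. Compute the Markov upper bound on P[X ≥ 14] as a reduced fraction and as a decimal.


μ = E[X] = 12, a = 14.
Markov: P[X ≥ 14] ≤ μ/a = (12)/14 = 6/7.
Numerically: ≈ 0.857.
(Since a = 14 > μ = 12.000, the bound 6/7 is < 1 and informative.)

P[X ≥ 14] ≤ 6/7 ≈ 0.857.


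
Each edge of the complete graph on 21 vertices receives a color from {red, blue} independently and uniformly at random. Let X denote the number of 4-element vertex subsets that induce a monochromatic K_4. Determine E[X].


Let X = Σ_S X_S over the C(21, 4) = 5985 subsets S of size 4, where X_S = 1 if the K_4 on S is monochromatic.
For a fixed S, the K_4 on S has C(4, 2) = 6 edges. P[all 6 edges red] = (1/2)^6, and likewise for blue, so P[monochromatic] = 2·(1/2)^6 = 2^{1 − 6} = 1/32.
Summing: E[X] = C(21, 4) · 2^{1 − 6} = 5985 · 1/32 = 5985/32.
Numerically: E[X] ≈ 187.0312.

E[X] = C(21,4)·2^(1−C(4,2)) = 5985/32 ≈ 187.0312.


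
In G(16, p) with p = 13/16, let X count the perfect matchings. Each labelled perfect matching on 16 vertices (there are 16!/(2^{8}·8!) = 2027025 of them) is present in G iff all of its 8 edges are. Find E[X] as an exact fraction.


K_16 has 16!/(2^{8}·8!) = 2027025 labelled perfect matchings.
For each such perfect matching H, let X_H = 1 if all 8 edges of H are present in G. Then P[X_H = 1] = p^{8} = (13/16)^{8} = 815730721/4294967296.
By linearity of expectation: E[X] = Σ_H E[X_H] = 2027025 · p^{8} = 2027025 · 815730721/4294967296 = 1653506564735025/4294967296.
Numerically: E[X] ≈ 3.85e+05.

E[X] = 2027025 · (13/16)^{8} = 1653506564735025/4294967296 ≈ 3.85e+05.


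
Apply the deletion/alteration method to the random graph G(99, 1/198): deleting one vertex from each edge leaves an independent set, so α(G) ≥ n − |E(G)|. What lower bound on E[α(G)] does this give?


E[|E(G)|] = C(99, 2)·p = 4851 · (1/198) = 49/2.
E[α(G)] ≥ n − E[|E(G)|] = 99 − 49/2 = 149/2.
Numerically: ≈ 74.5000.
(This is only a lower bound; the true E[α(G)] may be larger.)

E[α(G)] ≥ 149/2 ≈ 74.5000.


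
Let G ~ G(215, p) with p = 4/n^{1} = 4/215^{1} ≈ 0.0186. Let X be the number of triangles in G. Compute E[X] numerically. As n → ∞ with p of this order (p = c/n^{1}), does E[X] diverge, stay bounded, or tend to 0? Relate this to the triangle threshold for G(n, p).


Number of potential triangles: C(215, 3) = 1633355.
Each occurs with probability p³ ≈ (0.0186)³ ≈ 6.439685e-06.
By linearity: E[X] = C(215, 3)·p³ ≈ 1633355 · 6.439685e-06 ≈ 10.5183.
Here α = 1, so p = 4/n is exactly at the triangle threshold p ~ 1/n. Asymptotically E[X] → c³/6 = 4³/6 = 32/3 ≈ 10.6667, a bounded constant. In this regime the triangle count is asymptotically Poisson(c³/6).

E[X] ≈ 10.5183; in regime p = Θ(1/n^{1}) E[X] stays bounded (at the triangle threshold p ~ 1/n).


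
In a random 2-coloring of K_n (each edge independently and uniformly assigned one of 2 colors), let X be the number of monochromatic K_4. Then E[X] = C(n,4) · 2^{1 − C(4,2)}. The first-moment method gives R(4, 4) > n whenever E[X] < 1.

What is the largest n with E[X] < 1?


We need C(n, 4) · 2^{1 − 6} < 1, i.e. C(n, 4) < 2^{6 − 1} = 32.
Check values of n near the boundary:
  n = 4: C(4, 4) = 1; 1 < 32? YES
  n = 5: C(5, 4) = 5; 5 < 32? YES
  n = 6: C(6, 4) = 15; 15 < 32? YES
  n = 7: C(7, 4) = 35; 35 < 32? NO
  n = 8: C(8, 4) = 70; 70 < 32? NO
  n = 9: C(9, 4) = 126; 126 < 32? NO
The largest n with C(n, 4) < 32 is n = 6 (where E[X] = 15/32 ≈ 0.469). Hence R(4, 4) > 6, i.e. R(4, 4) ≥ 7.

Largest n = 6; hence R(4, 4) > 6.


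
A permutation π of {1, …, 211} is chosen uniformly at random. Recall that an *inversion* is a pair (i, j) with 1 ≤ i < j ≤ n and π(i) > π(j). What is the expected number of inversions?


Write X = Σ X_I over the C(211, 2) = 22155 pairs i < j, with X_I the indicator of one inversion.
There are 22155 indicators.
For each fixed pair i < j, the values π(i) and π(j) are two distinct elements of {1, …, 211} in uniformly random order; by symmetry P[π(i) > π(j)] = 1/2.
By linearity: E[X] = 22155 · (1/2) = C(211, 2) · (1/2) = 22155/2 = 22155/2 ≈ 11077.50000.

E[X] = 22155/2 = 11077.50000.


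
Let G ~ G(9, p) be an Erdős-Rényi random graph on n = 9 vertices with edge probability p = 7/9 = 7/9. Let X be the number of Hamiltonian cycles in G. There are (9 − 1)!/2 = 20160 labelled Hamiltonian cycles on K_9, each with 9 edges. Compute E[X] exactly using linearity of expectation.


K_9 has (9 − 1)!/2 = 20160 labelled Hamiltonian cycles.
For each such Hamiltonian cycle H, let X_H = 1 if all 9 edges of H are present in G. Then P[X_H = 1] = p^{9} = (7/9)^{9} = 40353607/387420489.
By linearity of expectation: E[X] = Σ_H E[X_H] = 20160 · p^{9} = 20160 · 40353607/387420489 = 90392079680/43046721.
Numerically: E[X] ≈ 2100.

E[X] = 20160 · (7/9)^{9} = 90392079680/43046721 ≈ 2100.


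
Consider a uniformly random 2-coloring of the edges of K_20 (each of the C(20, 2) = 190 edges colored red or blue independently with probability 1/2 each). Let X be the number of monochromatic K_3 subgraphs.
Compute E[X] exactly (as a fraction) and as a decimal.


Let X = Σ_S X_S over the C(20, 3) = 1140 subsets S of size 3, where X_S = 1 if the K_3 on S is monochromatic.
For a fixed S, the K_3 on S has C(3, 2) = 3 edges. P[all 3 edges red] = (1/2)^3, and likewise for blue, so P[monochromatic] = 2·(1/2)^3 = 2^{1 − 3} = 1/4.
By linearity: E[X] = C(20, 3) · 2^{1 − 3} = 1140 · 1/4 = 285.
Numerically: E[X] ≈ 285.000000.

E[X] = C(20,3)·2^(1−C(3,2)) = 285 ≈ 285.000000.


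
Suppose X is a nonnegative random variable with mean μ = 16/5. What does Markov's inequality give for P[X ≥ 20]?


μ = E[X] = 16/5, a = 20.
Markov: P[X ≥ 20] ≤ μ/a = (16/5)/20 = 4/25.
Numerically: ≈ 0.160.
(Since a = 20 > μ = 3.200, the bound 4/25 is < 1 and informative.)

P[X ≥ 20] ≤ 4/25 ≈ 0.160.


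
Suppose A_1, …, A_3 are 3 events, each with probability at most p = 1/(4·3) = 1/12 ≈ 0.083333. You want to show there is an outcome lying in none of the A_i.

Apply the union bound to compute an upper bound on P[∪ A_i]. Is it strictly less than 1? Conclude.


Union bound: P[∪_{i=1}^{3} A_i] ≤ Σ_i P[A_i] ≤ 3·p = 3·(1/12) = 1/4.
Numerically: 1/4 ≈ 0.250000.
Is 1/4 < 1? YES.
Since P[∪ A_i] ≤ 1/4 < 1, the complement has P[∩ A_i^c] ≥ 1 − 1/4 = 3/4 > 0, so some outcome avoids every A_i.

3·p = 1/4 ≈ 0.250000; existence CERTIFIED by the union bound.


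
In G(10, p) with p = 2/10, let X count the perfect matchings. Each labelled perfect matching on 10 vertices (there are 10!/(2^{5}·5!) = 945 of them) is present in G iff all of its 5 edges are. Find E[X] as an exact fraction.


K_10 has 10!/(2^{5}·5!) = 945 labelled perfect matchings.
For each such perfect matching H, let X_H = 1 if all 5 edges of H are present in G. Then P[X_H = 1] = p^{5} = (1/5)^{5} = 1/3125.
By linearity: E[X] = Σ_H E[X_H] = 945 · p^{5} = 945 · 1/3125 = 189/625.
Numerically: E[X] ≈ 0.302.

E[X] = 945 · (1/5)^{5} = 189/625 ≈ 0.302.


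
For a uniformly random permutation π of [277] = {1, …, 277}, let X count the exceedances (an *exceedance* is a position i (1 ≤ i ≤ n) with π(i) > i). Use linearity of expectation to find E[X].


Write X = Σ_{i=1}^{277} X_i, where X_i = 1_{π(i) > i}.
For each fixed i, π(i) is uniform over {1, …, 277} (marginal of a uniform permutation), so P[π(i) > i] = (n − i)/n. Summing: Σ_{i=1}^{277} (n − i)/n = (0 + 1 + … + 276)/277 = 277(277 − 1)/(2·277) = (277 − 1)/2.
Hence E[X] = Σ_{i=1}^{277} (277 − i)/277 = 138 ≈ 138.000000.

E[X] = 138 = 138.000000.


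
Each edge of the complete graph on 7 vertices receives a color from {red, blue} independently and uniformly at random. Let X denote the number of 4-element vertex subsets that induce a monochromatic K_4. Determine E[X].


Let X = Σ_S X_S over the C(7, 4) = 35 subsets S of size 4, where X_S = 1 if the K_4 on S is monochromatic.
For a fixed S, the K_4 on S has C(4, 2) = 6 edges. P[all 6 edges red] = (1/2)^6, and likewise for blue, so P[monochromatic] = 2·(1/2)^6 = 2^{1 − 6} = 1/32.
Summing: E[X] = C(7, 4) · 2^{1 − 6} = 35 · 1/32 = 35/32.
Numerically: E[X] ≈ 1.09375.

E[X] = C(7,4)·2^(1−C(4,2)) = 35/32 ≈ 1.09375.


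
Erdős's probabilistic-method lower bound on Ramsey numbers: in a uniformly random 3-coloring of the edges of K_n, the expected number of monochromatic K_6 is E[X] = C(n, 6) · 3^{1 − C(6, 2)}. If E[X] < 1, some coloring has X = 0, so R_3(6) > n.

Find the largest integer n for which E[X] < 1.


We need C(n, 6) · 3^{1 − 15} < 1, i.e. C(n, 6) < 3^{15 − 1} = 4782969.
Check values of n near the boundary:
  n = 38: C(38, 6) = 2760681; 2760681 < 4782969? YES
  n = 39: C(39, 6) = 3262623; 3262623 < 4782969? YES
  n = 40: C(40, 6) = 3838380; 3838380 < 4782969? YES
  n = 41: C(41, 6) = 4496388; 4496388 < 4782969? YES
  n = 42: C(42, 6) = 5245786; 5245786 < 4782969? NO
The largest n with C(n, 6) < 4782969 is n = 41 (where E[X] = 1498796/1594323 ≈ 0.94008). Hence R_3(6) > 41, i.e. R_3(6) ≥ 42.

Largest n = 41; hence R_3(6) > 41.


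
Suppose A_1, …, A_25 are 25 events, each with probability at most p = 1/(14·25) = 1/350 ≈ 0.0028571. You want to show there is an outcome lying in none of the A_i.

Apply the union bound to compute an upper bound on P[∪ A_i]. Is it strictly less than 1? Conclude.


Union bound: P[∪_{i=1}^{25} A_i] ≤ Σ_i P[A_i] ≤ 25·p = 25·(1/350) = 1/14.
Numerically: 1/14 ≈ 0.0714286.
Is 1/14 < 1? YES.
Since P[∪ A_i] ≤ 1/14 < 1, the complement has P[∩ A_i^c] ≥ 1 − 1/14 = 13/14 > 0, so some outcome avoids every A_i.

25·p = 1/14 ≈ 0.0714286; existence CERTIFIED by the union bound.


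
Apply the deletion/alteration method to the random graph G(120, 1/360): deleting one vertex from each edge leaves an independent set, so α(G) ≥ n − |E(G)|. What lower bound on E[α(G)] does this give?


E[|E(G)|] = C(120, 2)·p = 7140 · (1/360) = 119/6.
E[α(G)] ≥ n − E[|E(G)|] = 120 − 119/6 = 601/6.
Numerically: ≈ 100.1667.
(This is only a lower bound; the true E[α(G)] may be larger.)

E[α(G)] ≥ 601/6 ≈ 100.1667.


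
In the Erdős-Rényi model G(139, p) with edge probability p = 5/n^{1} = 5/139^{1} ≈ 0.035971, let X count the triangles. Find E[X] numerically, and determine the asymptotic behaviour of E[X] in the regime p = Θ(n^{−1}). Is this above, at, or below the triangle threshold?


Number of potential triangles: C(139, 3) = 437989.
Each occurs with probability p³ ≈ (0.035971)³ ≈ 4.6544205e-05.
By linearity: E[X] = C(139, 3)·p³ ≈ 437989 · 4.6544205e-05 ≈ 20.38585.
Here α = 1, so p = 5/n is exactly at the triangle threshold p ~ 1/n. Asymptotically E[X] → c³/6 = 5³/6 = 125/6 ≈ 20.83333, a bounded constant. In this regime the triangle count is asymptotically Poisson(c³/6).

E[X] ≈ 20.38585; in regime p = Θ(1/n^{1}) E[X] stays bounded (at the triangle threshold p ~ 1/n).


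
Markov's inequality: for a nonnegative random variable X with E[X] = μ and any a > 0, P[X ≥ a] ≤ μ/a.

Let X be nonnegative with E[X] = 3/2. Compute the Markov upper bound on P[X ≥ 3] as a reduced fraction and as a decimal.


μ = E[X] = 3/2, a = 3.
Markov: P[X ≥ 3] ≤ μ/a = (3/2)/3 = 1/2.
Numerically: ≈ 0.50000.
(Since a = 3 > μ = 1.50000, the bound 1/2 is < 1 and informative.)

P[X ≥ 3] ≤ 1/2 ≈ 0.50000.


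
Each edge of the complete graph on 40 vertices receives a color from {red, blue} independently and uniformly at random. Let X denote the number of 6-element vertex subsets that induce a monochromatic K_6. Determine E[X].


Let X = Σ_S X_S over the C(40, 6) = 3838380 subsets S of size 6, where X_S = 1 if the K_6 on S is monochromatic.
For a fixed S, the K_6 on S has C(6, 2) = 15 edges. P[all 15 edges red] = (1/2)^15, and likewise for blue, so P[monochromatic] = 2·(1/2)^15 = 2^{1 − 15} = 1/16384.
By linearity: E[X] = C(40, 6) · 2^{1 − 15} = 3838380 · 1/16384 = 959595/4096.
Numerically: E[X] ≈ 234.2761.

E[X] = C(40,6)·2^(1−C(6,2)) = 959595/4096 ≈ 234.2761.


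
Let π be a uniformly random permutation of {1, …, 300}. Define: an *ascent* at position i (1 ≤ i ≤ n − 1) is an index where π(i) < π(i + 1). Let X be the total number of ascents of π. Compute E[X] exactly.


Write X = Σ X_I over i = 1, …, 299, with X_I the indicator of one ascent.
There are 299 indicators.
For each fixed i, the pair (π(i), π(i+1)) is a uniformly random ordered pair of distinct values from {1, …, 300}; by symmetry P[π(i) < π(i+1)] = 1/2.
By linearity: E[X] = 299 · (1/2) = (300 − 1) · (1/2) = 299/2 ≈ 149.500000.

E[X] = 299/2 = 149.500000.


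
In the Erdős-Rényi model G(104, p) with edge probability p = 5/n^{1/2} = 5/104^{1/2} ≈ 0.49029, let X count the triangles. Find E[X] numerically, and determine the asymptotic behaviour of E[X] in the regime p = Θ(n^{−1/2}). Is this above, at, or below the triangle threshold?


Number of potential triangles: C(104, 3) = 182104.
Each occurs with probability p³ ≈ (0.49029)³ ≈ 1.17858254e-01.
By linearity: E[X] = C(104, 3)·p³ ≈ 182104 · 1.17858254e-01 ≈ 21462.459539.
Since α = 1/2 < 1, p = c/n^{1/2} ≫ 1/n is above the triangle threshold p ~ 1/n. Asymptotically E[X] ~ (c³/6)·n^{3(1−α)} = (5³/6)·n^{1.5} → ∞; triangles are abundant w.h.p.

E[X] ≈ 21462.459539; in regime p = Θ(1/n^{1/2}) E[X] diverges (above the triangle threshold p ~ 1/n).


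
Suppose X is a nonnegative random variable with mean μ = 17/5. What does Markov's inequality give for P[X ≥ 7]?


μ = E[X] = 17/5, a = 7.
Markov: P[X ≥ 7] ≤ μ/a = (17/5)/7 = 17/35.
Numerically: ≈ 0.4857.
(Since a = 7 > μ = 3.4000, the bound 17/35 is < 1 and informative.)

P[X ≥ 7] ≤ 17/35 ≈ 0.4857.


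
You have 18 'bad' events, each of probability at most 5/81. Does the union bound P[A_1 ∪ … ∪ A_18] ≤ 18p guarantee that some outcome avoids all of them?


Union bound: P[∪_{i=1}^{18} A_i] ≤ Σ_i P[A_i] ≤ 18·p = 18·(5/81) = 10/9.
Numerically: 10/9 ≈ 1.111111.
Is 10/9 < 1? NO.
Since the bound 10/9 is ≥ 1, the union bound is uninformative here; it does NOT by itself certify existence.

18·p = 10/9 ≈ 1.111111; existence NOT certified by the union bound.


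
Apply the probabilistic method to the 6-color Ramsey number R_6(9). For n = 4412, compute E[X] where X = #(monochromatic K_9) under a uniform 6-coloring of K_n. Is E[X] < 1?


E[X] = C(4412, 9) · 6^{1 − 36} = 1731452449760113018141823620 · 6^{−35} = 1731452449760113018141823620/1719070799748422591028658176.
As a reduced fraction: E[X] = 432863112440028254535455905/429767699937105647757164544 ≈ 1.00720.
Is E[X] < 1? NO.
Since E[X] ≥ 1, the first-moment bound is inconclusive at n = 4412; it does NOT by itself certify R_6(9) > 4412.

E[X] = 432863112440028254535455905/429767699937105647757164544 ≈ 1.00720; E[X] ≥ 1; first-moment method inconclusive here.


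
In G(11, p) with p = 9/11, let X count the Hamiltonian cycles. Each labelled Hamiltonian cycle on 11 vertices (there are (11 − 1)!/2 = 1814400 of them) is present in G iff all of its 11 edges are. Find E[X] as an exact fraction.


K_11 has (11 − 1)!/2 = 1814400 labelled Hamiltonian cycles.
For each such Hamiltonian cycle H, let X_H = 1 if all 11 edges of H are present in G. Then P[X_H = 1] = p^{11} = (9/11)^{11} = 31381059609/285311670611.
By linearity of expectation: E[X] = Σ_H E[X_H] = 1814400 · p^{11} = 1814400 · 31381059609/285311670611 = 56937794554569600/285311670611.
Numerically: E[X] ≈ 1.9956e+05.

E[X] = 1814400 · (9/11)^{11} = 56937794554569600/285311670611 ≈ 1.9956e+05.


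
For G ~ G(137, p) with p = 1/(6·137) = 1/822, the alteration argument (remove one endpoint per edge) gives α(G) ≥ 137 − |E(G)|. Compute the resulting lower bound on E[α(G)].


E[|E(G)|] = C(137, 2)·p = 9316 · (1/822) = 34/3.
E[α(G)] ≥ n − E[|E(G)|] = 137 − 34/3 = 377/3.
Numerically: ≈ 125.666667.
(This is only a lower bound; the true E[α(G)] may be larger.)

E[α(G)] ≥ 377/3 ≈ 125.666667.


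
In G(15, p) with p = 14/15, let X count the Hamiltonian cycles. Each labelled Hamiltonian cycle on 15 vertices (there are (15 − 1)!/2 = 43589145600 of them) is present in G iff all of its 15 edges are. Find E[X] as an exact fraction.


K_15 has (15 − 1)!/2 = 43589145600 labelled Hamiltonian cycles.
For each such Hamiltonian cycle H, let X_H = 1 if all 15 edges of H are present in G. Then P[X_H = 1] = p^{15} = (14/15)^{15} = 155568095557812224/437893890380859375.
By linearity of expectation: E[X] = Σ_H E[X_H] = 43589145600 · p^{15} = 43589145600 · 155568095557812224/437893890380859375 = 1116227221067356419653632/72081298828125.
Numerically: E[X] ≈ 1.54857e+10.

E[X] = 43589145600 · (14/15)^{15} = 1116227221067356419653632/72081298828125 ≈ 1.54857e+10.


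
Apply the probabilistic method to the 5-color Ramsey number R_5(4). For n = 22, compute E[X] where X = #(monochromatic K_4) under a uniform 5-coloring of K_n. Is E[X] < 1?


E[X] = C(22, 4) · 5^{1 − 6} = 7315 · 5^{−5} = 7315/3125.
As a reduced fraction: E[X] = 1463/625 ≈ 2.3408000.
Is E[X] < 1? NO.
Since E[X] ≥ 1, the first-moment bound is inconclusive at n = 22; it does NOT by itself certify R_5(4) > 22.

E[X] = 1463/625 ≈ 2.3408000; E[X] ≥ 1; first-moment method inconclusive here.


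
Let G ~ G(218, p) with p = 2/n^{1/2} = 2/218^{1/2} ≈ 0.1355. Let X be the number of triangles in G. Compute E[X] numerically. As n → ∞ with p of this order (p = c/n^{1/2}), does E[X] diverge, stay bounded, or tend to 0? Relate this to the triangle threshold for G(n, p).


Number of potential triangles: C(218, 3) = 1703016.
Each occurs with probability p³ ≈ (0.1355)³ ≈ 2.485451e-03.
By linearity: E[X] = C(218, 3)·p³ ≈ 1703016 · 2.485451e-03 ≈ 4232.7632.
Since α = 1/2 < 1, p = c/n^{1/2} ≫ 1/n is above the triangle threshold p ~ 1/n. Asymptotically E[X] ~ (c³/6)·n^{3(1−α)} = (2³/6)·n^{1.5} → ∞; triangles are abundant w.h.p.

E[X] ≈ 4232.7632; in regime p = Θ(1/n^{1/2}) E[X] diverges (above the triangle threshold p ~ 1/n).


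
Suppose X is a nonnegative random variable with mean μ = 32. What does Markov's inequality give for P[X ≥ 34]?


μ = E[X] = 32, a = 34.
Markov: P[X ≥ 34] ≤ μ/a = (32)/34 = 16/17.
Numerically: ≈ 0.941176.
(Since a = 34 > μ = 32.000000, the bound 16/17 is < 1 and informative.)

P[X ≥ 34] ≤ 16/17 ≈ 0.941176.


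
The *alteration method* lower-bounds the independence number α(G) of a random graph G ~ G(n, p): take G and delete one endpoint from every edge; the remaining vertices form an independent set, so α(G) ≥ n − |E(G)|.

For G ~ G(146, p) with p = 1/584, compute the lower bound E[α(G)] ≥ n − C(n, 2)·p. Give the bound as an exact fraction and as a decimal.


E[|E(G)|] = C(146, 2)·p = 10585 · (1/584) = 145/8.
E[α(G)] ≥ n − E[|E(G)|] = 146 − 145/8 = 1023/8.
Numerically: ≈ 127.875.
(This is only a lower bound; the true E[α(G)] may be larger.)

E[α(G)] ≥ 1023/8 ≈ 127.875.


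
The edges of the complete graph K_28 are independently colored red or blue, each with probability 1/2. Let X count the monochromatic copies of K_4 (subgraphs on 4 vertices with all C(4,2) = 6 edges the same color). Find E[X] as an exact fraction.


Let X = Σ_S X_S over the C(28, 4) = 20475 subsets S of size 4, where X_S = 1 if the K_4 on S is monochromatic.
For a fixed S, the K_4 on S has C(4, 2) = 6 edges. P[all 6 edges red] = (1/2)^6, and likewise for blue, so P[monochromatic] = 2·(1/2)^6 = 2^{1 − 6} = 1/32.
Summing: E[X] = C(28, 4) · 2^{1 − 6} = 20475 · 1/32 = 20475/32.
Numerically: E[X] ≈ 639.8438.

E[X] = C(28,4)·2^(1−C(4,2)) = 20475/32 ≈ 639.8438.


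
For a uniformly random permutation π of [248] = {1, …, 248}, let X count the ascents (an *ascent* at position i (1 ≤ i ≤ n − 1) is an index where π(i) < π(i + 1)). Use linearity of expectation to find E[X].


Write X = Σ X_I over i = 1, …, 247, with X_I the indicator of one ascent.
There are 247 indicators.
For each fixed i, the pair (π(i), π(i+1)) is a uniformly random ordered pair of distinct values from {1, …, 248}; by symmetry P[π(i) < π(i+1)] = 1/2.
By linearity: E[X] = 247 · (1/2) = (248 − 1) · (1/2) = 247/2 ≈ 123.50000.

E[X] = 247/2 = 123.50000.


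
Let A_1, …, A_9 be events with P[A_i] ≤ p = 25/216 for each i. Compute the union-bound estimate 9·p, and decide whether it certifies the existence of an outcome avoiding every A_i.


Union bound: P[∪_{i=1}^{9} A_i] ≤ Σ_i P[A_i] ≤ 9·p = 9·(25/216) = 25/24.
Numerically: 25/24 ≈ 1.0417.
Is 25/24 < 1? NO.
Since the bound 25/24 is ≥ 1, the union bound is uninformative here; it does NOT by itself certify existence.

9·p = 25/24 ≈ 1.0417; existence NOT certified by the union bound.


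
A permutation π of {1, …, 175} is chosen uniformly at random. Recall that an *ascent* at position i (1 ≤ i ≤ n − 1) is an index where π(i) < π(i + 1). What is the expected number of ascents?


Write X = Σ X_I over i = 1, …, 174, with X_I the indicator of one ascent.
There are 174 indicators.
For each fixed i, the pair (π(i), π(i+1)) is a uniformly random ordered pair of distinct values from {1, …, 175}; by symmetry P[π(i) < π(i+1)] = 1/2.
By linearity: E[X] = 174 · (1/2) = (175 − 1) · (1/2) = 87 ≈ 87.00000.

E[X] = 87 = 87.00000.


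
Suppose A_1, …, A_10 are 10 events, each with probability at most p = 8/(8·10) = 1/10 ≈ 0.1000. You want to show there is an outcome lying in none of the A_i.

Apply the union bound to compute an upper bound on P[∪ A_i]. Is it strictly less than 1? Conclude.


Union bound: P[∪_{i=1}^{10} A_i] ≤ Σ_i P[A_i] ≤ 10·p = 10·(1/10) = 1.
Numerically: 1 ≈ 1.0000.
Is 1 < 1? NO.
Since the bound 1 is ≥ 1, the union bound is uninformative here; it does NOT by itself certify existence.

10·p = 1 ≈ 1.0000; existence NOT certified by the union bound.


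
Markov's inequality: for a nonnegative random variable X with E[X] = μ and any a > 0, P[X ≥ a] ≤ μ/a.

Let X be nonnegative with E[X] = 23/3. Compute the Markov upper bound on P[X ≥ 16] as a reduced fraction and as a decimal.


μ = E[X] = 23/3, a = 16.
Markov: P[X ≥ 16] ≤ μ/a = (23/3)/16 = 23/48.
Numerically: ≈ 0.47917.
(Since a = 16 > μ = 7.66667, the bound 23/48 is < 1 and informative.)

P[X ≥ 16] ≤ 23/48 ≈ 0.47917.
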